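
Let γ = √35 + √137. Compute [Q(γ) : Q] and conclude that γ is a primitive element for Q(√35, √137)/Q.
[Q(γ) : Q] = 4 (equivalently, Q(γ) = Q(√35, √137))

Obviously Q(γ) ⊆ Q(√35, √137), and [Q(√35, √137):Q] = 4 (since 35, 137 are distinct squarefree integers > 1 with 4795 not a perfect square). To show equality we compute the minimal polynomial of γ. From γ = √35 + √137: γ^2 = 35 + 2√(4795) + 137 = 172 + 2√(4795), so γ^2 - 172 = 2√(4795); squaring, (γ^2 - 172)^2 = 4·4795, i.e. γ^4 - 344γ^2 + 29584 - 19180 = 0, i.e. γ^4 - 344γ^2 + 10404 = 0. So γ is a root of x^4 - 344x^2 + 10404. This polynomial is irreducible over Q: it has no rational root (each ±√35 ± √137 is irrational), and any factorization into two quadratics over Q would force √(4795) ∈ Q (pairing opposite roots) or √35, √137 ∈ Q (other pairings), all impossible. Hence [Q(γ):Q] = 4 = [Q(√35, √137):Q], so Q(γ) = Q(√35, √137).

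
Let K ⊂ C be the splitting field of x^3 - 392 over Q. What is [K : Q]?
[K : Q] = 6

The roots of x^3 - 392 are ∛392, ω∛392, ω^2∛392 where ω = e^(2πi/3) is a primitive cube root of unity, so K = Q(∛392, ω). Now [Q(∛392):Q] = 3 (since 392 is not a perfect cube, x^3 - 392 is irreducible) and [Q(ω):Q] = 2. Both 2 and 3 divide [K:Q], and [K:Q] ≤ 3·2 = 6, so [K:Q] = 6. (Equivalently: Q(∛392) ⊂ R but ω ∉ R, so [K : Q(∛392)] = 2.)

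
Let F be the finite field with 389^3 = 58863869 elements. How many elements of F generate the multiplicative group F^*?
There are φ(58863868) = 24966144 primitive elements

F_q^* is cyclic of order q - 1 = 58863868. A cyclic group of order m has exactly φ(m) generators. Here m = 58863868 = 2^2 · 7 · 97 · 21673, so the number of primitive elements is φ(58863868) = 24966144.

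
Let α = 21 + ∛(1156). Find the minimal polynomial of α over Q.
m_α(x) = x^3 - 63x^2 + 1323x - 10417

Set β = α - 21 = ∛(1156), so β^3 = 1156. Then (α - 21)^3 - 1156 = 0, i.e. α is a root of g(x) = (x - 21)^3 - 1156 = x^3 - 63x^2 + 1323x - 10417. Since g(x) = h(x - 21) where h(x) = x^3 - 1156, and h is irreducible over Q (because 1156 is not a perfect cube, so h has no rational root, and a monic cubic with no rational root is irreducible), g is also irreducible (irreducibility is preserved under the substitution x → x - 21). Hence m_α(x) = x^3 - 63x^2 + 1323x - 10417.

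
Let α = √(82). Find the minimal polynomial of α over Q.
m_α(x) = x^2 - 82

α satisfies α^2 - 82 = 0, so x^2 - 82 annihilates α. Since d = 82 is squarefree and ≠ 1, it is not a perfect square in Q, so x^2 - 82 has no rational root and is therefore irreducible over Q (a degree-2 polynomial over a field is irreducible iff it has no root). Hence m_α(x) = x^2 - 82.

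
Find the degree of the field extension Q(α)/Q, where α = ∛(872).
[Q(α):Q] = 3

The minimal polynomial of α is x^3 - 872, irreducible over Q since 872 is not a perfect cube (so x^3 - 872 has no rational root). Hence [Q(α):Q] = deg(m_α) = 3.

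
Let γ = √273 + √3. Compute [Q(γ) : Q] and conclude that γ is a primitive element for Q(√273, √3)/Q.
[Q(γ) : Q] = 4 (equivalently, Q(γ) = Q(√273, √3))

Obviously Q(γ) ⊆ Q(√273, √3), and [Q(√273, √3):Q] = 4 (since 273, 3 are distinct squarefree integers > 1 with 819 not a perfect square). To show equality we compute the minimal polynomial of γ. From γ = √273 + √3: γ^2 = 273 + 2√(819) + 3 = 276 + 2√(819), so γ^2 - 276 = 2√(819); squaring, (γ^2 - 276)^2 = 4·819, i.e. γ^4 - 552γ^2 + 76176 - 3276 = 0, i.e. γ^4 - 552γ^2 + 72900 = 0. So γ is a root of x^4 - 552x^2 + 72900. This polynomial is irreducible over Q: it has no rational root (each ±√273 ± √3 is irrational), and any factorization into two quadratics over Q would force √(819) ∈ Q (pairing opposite roots) or √273, √3 ∈ Q (other pairings), all impossible. Hence [Q(γ):Q] = 4 = [Q(√273, √3):Q], so Q(γ) = Q(√273, √3).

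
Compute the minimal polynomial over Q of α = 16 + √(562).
m_α(x) = x^2 - 32x - 306

From α - 16 = √(562), squaring gives (α - 16)^2 = 562, i.e. α^2 - 32α + 256 = 562, so α^2 - 32α - 306 = 0. The discriminant of x^2 - 32x - 306 is (-32)^2 - 4·(-306) = 1024 + 1224 = 2248, and 4·(562) is not a perfect square in Q since 562 is squarefree and ≠ 1. Hence x^2 - 32x - 306 is irreducible over Q and is the minimal polynomial of α.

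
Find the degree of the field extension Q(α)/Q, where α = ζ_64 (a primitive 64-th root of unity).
[Q(α):Q] = 32

The minimal polynomial of ζ_64 over Q is the 64-th cyclotomic polynomial Φ_64(x), which is irreducible over Q and has degree φ(64) = 32. Hence [Q(α):Q] = φ(64) = 32.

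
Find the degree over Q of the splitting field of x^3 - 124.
[K : Q] = 6

The roots of x^3 - 124 are ∛124, ω∛124, ω^2∛124 where ω = e^(2πi/3) is a primitive cube root of unity, so K = Q(∛124, ω). Now [Q(∛124):Q] = 3 (since 124 is not a perfect cube, x^3 - 124 is irreducible) and [Q(ω):Q] = 2. Both 2 and 3 divide [K:Q], and [K:Q] ≤ 3·2 = 6, so [K:Q] = 6. (Equivalently: Q(∛124) ⊂ R but ω ∉ R, so [K : Q(∛124)] = 2.)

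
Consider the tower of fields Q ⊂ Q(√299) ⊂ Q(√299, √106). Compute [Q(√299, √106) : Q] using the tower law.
[Q(√299, √106) : Q] = 4

[Q(√299):Q] = 2 (min poly x^2 - 299, irreducible since 299 is squarefree > 1). For the top step, suppose √106 ∈ Q(√299), say √106 = c + d√299 with c, d ∈ Q. Squaring: 106 = c^2 + 299d^2 + 2cd√299. Since √299 ∉ Q this forces 2cd = 0. If d = 0 then √106 = c ∈ Q, contradicting 106 squarefree > 1. If c = 0 then 106 = 299d^2, so 299·106 = (299d)^2 is a perfect square in Q — but 299·106 = 31694 is not a perfect square (since 299 and 106 are distinct squarefree integers). Contradiction. Hence √106 ∉ Q(√299), so x^2 - 106 stays irreducible over Q(√299) and [Q(√299, √106) : Q(√299)] = 2. By the tower law, [Q(√299, √106) : Q] = 2 · 2 = 4.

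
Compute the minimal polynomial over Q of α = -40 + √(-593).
m_α(x) = x^2 + 80x + 2193

From α + 40 = √(-593), squaring gives (α + 40)^2 = -593, i.e. α^2 + 80α + 1600 = -593, so α^2 + 80α + 2193 = 0. The discriminant of x^2 + 80x + 2193 is (80)^2 - 4·(2193) = 6400 - 8772 = -2372, and 4·(-593) is not a perfect square in Q since -593 is squarefree and ≠ 1. Hence x^2 + 80x + 2193 is irreducible over Q and is the minimal polynomial of α.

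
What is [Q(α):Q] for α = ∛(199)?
[Q(α):Q] = 3

The minimal polynomial of α is x^3 - 199, irreducible over Q since 199 is not a perfect cube (so x^3 - 199 has no rational root). Hence [Q(α):Q] = deg(m_α) = 3.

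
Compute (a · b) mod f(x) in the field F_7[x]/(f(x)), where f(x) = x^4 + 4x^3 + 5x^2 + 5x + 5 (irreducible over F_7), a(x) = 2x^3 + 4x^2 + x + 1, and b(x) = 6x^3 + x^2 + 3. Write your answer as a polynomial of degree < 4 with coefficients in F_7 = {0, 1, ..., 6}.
a · b ≡ 2x^3 + 6x^2 + 2 (mod f(x))

Multiply in F_7[x]: a(x)·b(x) = (2x^3 + 4x^2 + x + 1)·(6x^3 + x^2 + 3) = 5x^6 + 5x^5 + 3x^4 + 6x^3 + 6x^2 + 3x + 3. This has degree ≥ 4, so divide by f(x) over F_7: 5x^6 + 5x^5 + 3x^4 + 6x^3 + 6x^2 + 3x + 3 = (5x^2 + 6x + 3)·(x^4 + 4x^3 + 5x^2 + 5x + 5) + (2x^3 + 6x^2 + 2). Hence a·b ≡ 2x^3 + 6x^2 + 2 (mod f). (F_7[x]/(f) is a field with 7^4 = 2401 elements since f is irreducible of degree 4.)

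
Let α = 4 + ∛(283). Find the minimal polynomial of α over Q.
m_α(x) = x^3 - 12x^2 + 48x - 347

Set β = α - 4 = ∛(283), so β^3 = 283. Then (α - 4)^3 - 283 = 0, i.e. α is a root of g(x) = (x - 4)^3 - 283 = x^3 - 12x^2 + 48x - 347. Since g(x) = h(x - 4) where h(x) = x^3 - 283, and h is irreducible over Q (because 283 is not a perfect cube, so h has no rational root, and a monic cubic with no rational root is irreducible), g is also irreducible (irreducibility is preserved under the substitution x → x - 4). Hence m_α(x) = x^3 - 12x^2 + 48x - 347.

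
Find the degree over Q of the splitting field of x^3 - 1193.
[K : Q] = 6

The roots of x^3 - 1193 are ∛1193, ω∛1193, ω^2∛1193 where ω = e^(2πi/3) is a primitive cube root of unity, so K = Q(∛1193, ω). Now [Q(∛1193):Q] = 3 (since 1193 is not a perfect cube, x^3 - 1193 is irreducible) and [Q(ω):Q] = 2. Both 2 and 3 divide [K:Q], and [K:Q] ≤ 3·2 = 6, so [K:Q] = 6. (Equivalently: Q(∛1193) ⊂ R but ω ∉ R, so [K : Q(∛1193)] = 2.)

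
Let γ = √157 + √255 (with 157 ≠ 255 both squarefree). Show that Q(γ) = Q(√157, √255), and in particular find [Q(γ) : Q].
[Q(γ) : Q] = 4 (equivalently, Q(γ) = Q(√157, √255))

Obviously Q(γ) ⊆ Q(√157, √255), and [Q(√157, √255):Q] = 4 (since 157, 255 are distinct squarefree integers > 1 with 40035 not a perfect square). To show equality we compute the minimal polynomial of γ. From γ = √157 + √255: γ^2 = 157 + 2√(40035) + 255 = 412 + 2√(40035), so γ^2 - 412 = 2√(40035); squaring, (γ^2 - 412)^2 = 4·40035, i.e. γ^4 - 824γ^2 + 169744 - 160140 = 0, i.e. γ^4 - 824γ^2 + 9604 = 0. So γ is a root of x^4 - 824x^2 + 9604. This polynomial is irreducible over Q: it has no rational root (each ±√157 ± √255 is irrational), and any factorization into two quadratics over Q would force √(40035) ∈ Q (pairing opposite roots) or √157, √255 ∈ Q (other pairings), all impossible. Hence [Q(γ):Q] = 4 = [Q(√157, √255):Q], so Q(γ) = Q(√157, √255).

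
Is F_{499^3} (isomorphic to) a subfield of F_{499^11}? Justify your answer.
No: F_{499^3} is not a subfield of F_{499^11}

F_{p^m} embeds in F_{p^n} iff m | n. Here 3 ∤ 11 (since 11 = 3·3 + 2 with remainder 2 ≠ 0), so F_{499^3} is not a subfield of F_{499^11}. Equivalently: if it were, the tower law would give 3 = [F_{499^3}:F_499] dividing [F_{499^11}:F_499] = 11, contradiction.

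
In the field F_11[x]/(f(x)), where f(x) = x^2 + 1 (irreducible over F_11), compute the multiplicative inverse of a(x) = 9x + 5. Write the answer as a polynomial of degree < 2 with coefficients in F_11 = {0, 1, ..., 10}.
a(x)^(-1) ≡ 5x + 7 (mod f(x))

Since f is irreducible over F_11, F_11[x]/(f) is a field and a(x) ≠ 0 has an inverse. Apply the extended Euclidean algorithm to f(x) and a(x) in F_11[x]: f(x) = (5x + 7)·a(x) + (10). The last nonzero remainder is the constant 10 = gcd(f, a) in F_11. Back-substituting through the division chain expresses 10 = s(x)·a(x) + t(x)·f(x) with s(x) ≡ 6x + 4 (mod f), so (6x + 4)·a(x) ≡ 10 (mod f). Multiplying by 10^(-1) ≡ 10 in F_11 gives a(x)^(-1) ≡ 10·(6x + 4) ≡ 5x + 7 (mod f). Check: (9x + 5)·(5x + 7) = x^2 + 2 ≡ 1 (mod x^2 + 1).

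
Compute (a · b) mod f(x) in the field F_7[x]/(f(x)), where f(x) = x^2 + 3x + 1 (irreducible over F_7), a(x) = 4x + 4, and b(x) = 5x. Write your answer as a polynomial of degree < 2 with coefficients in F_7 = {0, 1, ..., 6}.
a · b ≡ 2x + 1 (mod f(x))

Multiply in F_7[x]: a(x)·b(x) = (4x + 4)·(5x) = 6x^2 + 6x. This has degree ≥ 2, so divide by f(x) over F_7: 6x^2 + 6x = (6)·(x^2 + 3x + 1) + (2x + 1). Hence a·b ≡ 2x + 1 (mod f). (F_7[x]/(f) is a field with 7^2 = 49 elements since f is irreducible of degree 2.)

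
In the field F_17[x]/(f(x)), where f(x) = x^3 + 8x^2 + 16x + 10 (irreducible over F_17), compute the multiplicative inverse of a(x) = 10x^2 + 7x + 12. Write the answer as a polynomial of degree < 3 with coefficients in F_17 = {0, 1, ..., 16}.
a(x)^(-1) ≡ 15x + 16 (mod f(x))

Since f is irreducible over F_17, F_17[x]/(f) is a field and a(x) ≠ 0 has an inverse. Apply the extended Euclidean algorithm to f(x) and a(x) in F_17[x]: f(x) = (12x + 6)·a(x) + (6). The last nonzero remainder is the constant 6 = gcd(f, a) in F_17. Back-substituting through the division chain expresses 6 = s(x)·a(x) + t(x)·f(x) with s(x) ≡ 5x + 11 (mod f), so (5x + 11)·a(x) ≡ 6 (mod f). Multiplying by 6^(-1) ≡ 3 in F_17 gives a(x)^(-1) ≡ 3·(5x + 11) ≡ 15x + 16 (mod f). Check: (10x^2 + 7x + 12)·(15x + 16) = 14x^3 + 10x^2 + 3x + 5 ≡ 1 (mod x^3 + 8x^2 + 16x + 10).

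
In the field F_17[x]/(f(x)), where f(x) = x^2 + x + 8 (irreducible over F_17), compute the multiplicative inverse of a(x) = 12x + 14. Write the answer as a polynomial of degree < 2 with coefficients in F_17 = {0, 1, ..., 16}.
a(x)^(-1) ≡ 8x + 10 (mod f(x))

Since f is irreducible over F_17, F_17[x]/(f) is a field and a(x) ≠ 0 has an inverse. Apply the extended Euclidean algorithm to f(x) and a(x) in F_17[x]: f(x) = (10x + 4)·a(x) + (3). The last nonzero remainder is the constant 3 = gcd(f, a) in F_17. Back-substituting through the division chain expresses 3 = s(x)·a(x) + t(x)·f(x) with s(x) ≡ 7x + 13 (mod f), so (7x + 13)·a(x) ≡ 3 (mod f). Multiplying by 3^(-1) ≡ 6 in F_17 gives a(x)^(-1) ≡ 6·(7x + 13) ≡ 8x + 10 (mod f). Check: (12x + 14)·(8x + 10) = 11x^2 + 11x + 4 ≡ 1 (mod x^2 + x + 8).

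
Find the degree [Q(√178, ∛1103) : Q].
[Q(√178, ∛1103) : Q] = 6

Let L = Q(√178, ∛1103). Since Q(√178) ⊂ L and [Q(√178):Q] = 2, the tower law gives 2 | [L:Q]. Likewise Q(∛1103) ⊂ L with [Q(∛1103):Q] = 3 (because 1103 is not a perfect cube), so 3 | [L:Q]. As gcd(2,3) = 1, [L:Q] is divisible by 6. Conversely L is generated over Q by √178 and ∛1103, so [L:Q] ≤ 2·3 = 6. Therefore [Q(√178, ∛1103) : Q] = 6.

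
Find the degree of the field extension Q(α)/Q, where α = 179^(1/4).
[Q(α):Q] = 4

α is a root of x^4 - 179. By Eisenstein's criterion at the prime p = 179 (which divides the constant term 179 but p^2 = 32041 does not, since 179 is squarefree), x^4 - 179 is irreducible over Q. Hence [Q(α):Q] = 4.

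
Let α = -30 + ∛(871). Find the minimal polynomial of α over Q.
m_α(x) = x^3 + 90x^2 + 2700x + 26129

Set β = α + 30 = ∛(871), so β^3 = 871. Then (α + 30)^3 - 871 = 0, i.e. α is a root of g(x) = (x + 30)^3 - 871 = x^3 + 90x^2 + 2700x + 26129. Since g(x) = h(x + 30) where h(x) = x^3 - 871, and h is irreducible over Q (because 871 is not a perfect cube, so h has no rational root, and a monic cubic with no rational root is irreducible), g is also irreducible (irreducibility is preserved under the substitution x → x + 30). Hence m_α(x) = x^3 + 90x^2 + 2700x + 26129.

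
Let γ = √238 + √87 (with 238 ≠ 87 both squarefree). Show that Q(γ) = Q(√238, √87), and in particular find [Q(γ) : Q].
[Q(γ) : Q] = 4 (equivalently, Q(γ) = Q(√238, √87))

Obviously Q(γ) ⊆ Q(√238, √87), and [Q(√238, √87):Q] = 4 (since 238, 87 are distinct squarefree integers > 1 with 20706 not a perfect square). To show equality we compute the minimal polynomial of γ. From γ = √238 + √87: γ^2 = 238 + 2√(20706) + 87 = 325 + 2√(20706), so γ^2 - 325 = 2√(20706); squaring, (γ^2 - 325)^2 = 4·20706, i.e. γ^4 - 650γ^2 + 105625 - 82824 = 0, i.e. γ^4 - 650γ^2 + 22801 = 0. So γ is a root of x^4 - 650x^2 + 22801. This polynomial is irreducible over Q: it has no rational root (each ±√238 ± √87 is irrational), and any factorization into two quadratics over Q would force √(20706) ∈ Q (pairing opposite roots) or √238, √87 ∈ Q (other pairings), all impossible. Hence [Q(γ):Q] = 4 = [Q(√238, √87):Q], so Q(γ) = Q(√238, √87).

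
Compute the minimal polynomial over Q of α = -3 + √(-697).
m_α(x) = x^2 + 6x + 706

From α + 3 = √(-697), squaring gives (α + 3)^2 = -697, i.e. α^2 + 6α + 9 = -697, so α^2 + 6α + 706 = 0. The discriminant of x^2 + 6x + 706 is (6)^2 - 4·(706) = 36 - 2824 = -2788, and 4·(-697) is not a perfect square in Q since -697 is squarefree and ≠ 1. Hence x^2 + 6x + 706 is irreducible over Q and is the minimal polynomial of α.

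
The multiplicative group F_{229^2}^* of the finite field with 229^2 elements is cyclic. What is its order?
|F_{229^2}^*| = 52440

F_{229^2} has 229^2 = 52441 elements; its multiplicative group consists of all nonzero elements, so |F_{229^2}^*| = 52441 - 1 = 52440. (It is cyclic since any finite subgroup of the multiplicative group of a field is cyclic.)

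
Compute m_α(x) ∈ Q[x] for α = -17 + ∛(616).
m_α(x) = x^3 + 51x^2 + 867x + 4297

Set β = α + 17 = ∛(616), so β^3 = 616. Then (α + 17)^3 - 616 = 0, i.e. α is a root of g(x) = (x + 17)^3 - 616 = x^3 + 51x^2 + 867x + 4297. Since g(x) = h(x + 17) where h(x) = x^3 - 616, and h is irreducible over Q (because 616 is not a perfect cube, so h has no rational root, and a monic cubic with no rational root is irreducible), g is also irreducible (irreducibility is preserved under the substitution x → x + 17). Hence m_α(x) = x^3 + 51x^2 + 867x + 4297.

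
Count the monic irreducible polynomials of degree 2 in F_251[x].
There are 31375 monic irreducible polynomials of degree 2 over F_251

Each element of F_{251^2} that lies in no proper subfield is a root of exactly one monic irreducible of degree 2 over F_251, and each such polynomial has 2 distinct roots in F_{251^2}. By Möbius inversion the count is N_251(2) = (1/2) Σ_{d|2} μ(2/d) · 251^d = (1/2)(μ(2)·251^1 + μ(1)·251^2) = 62750/2 = 31375.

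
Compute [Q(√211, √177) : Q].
[Q(√211, √177) : Q] = 4

[Q(√211):Q] = 2 (min poly x^2 - 211, irreducible since 211 is squarefree > 1). For the top step, suppose √177 ∈ Q(√211), say √177 = c + d√211 with c, d ∈ Q. Squaring: 177 = c^2 + 211d^2 + 2cd√211. Since √211 ∉ Q this forces 2cd = 0. If d = 0 then √177 = c ∈ Q, contradicting 177 squarefree > 1. If c = 0 then 177 = 211d^2, so 211·177 = (211d)^2 is a perfect square in Q — but 211·177 = 37347 is not a perfect square (since 211 and 177 are distinct squarefree integers). Contradiction. Hence √177 ∉ Q(√211), so x^2 - 177 stays irreducible over Q(√211) and [Q(√211, √177) : Q(√211)] = 2. By the tower law, [Q(√211, √177) : Q] = 2 · 2 = 4.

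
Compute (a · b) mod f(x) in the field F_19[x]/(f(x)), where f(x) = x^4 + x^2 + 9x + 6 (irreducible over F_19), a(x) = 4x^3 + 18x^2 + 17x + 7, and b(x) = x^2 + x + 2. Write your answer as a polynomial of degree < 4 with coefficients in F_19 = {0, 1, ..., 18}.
a · b ≡ x^3 + 2x^2 + 9x + 15 (mod f(x))

Multiply in F_19[x]: a(x)·b(x) = (4x^3 + 18x^2 + 17x + 7)·(x^2 + x + 2) = 4x^5 + 3x^4 + 5x^3 + 3x^2 + 3x + 14. This has degree ≥ 4, so divide by f(x) over F_19: 4x^5 + 3x^4 + 5x^3 + 3x^2 + 3x + 14 = (4x + 3)·(x^4 + x^2 + 9x + 6) + (x^3 + 2x^2 + 9x + 15). Hence a·b ≡ x^3 + 2x^2 + 9x + 15 (mod f). (F_19[x]/(f) is a field with 19^4 = 130321 elements since f is irreducible of degree 4.)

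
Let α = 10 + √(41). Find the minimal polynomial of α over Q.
m_α(x) = x^2 - 20x + 59

From α - 10 = √(41), squaring gives (α - 10)^2 = 41, i.e. α^2 - 20α + 100 = 41, so α^2 - 20α + 59 = 0. The discriminant of x^2 - 20x + 59 is (-20)^2 - 4·(59) = 400 - 236 = 164, and 4·(41) is not a perfect square in Q since 41 is squarefree and ≠ 1. Hence x^2 - 20x + 59 is irreducible over Q and is the minimal polynomial of α.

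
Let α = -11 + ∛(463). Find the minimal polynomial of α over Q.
m_α(x) = x^3 + 33x^2 + 363x + 868

Set β = α + 11 = ∛(463), so β^3 = 463. Then (α + 11)^3 - 463 = 0, i.e. α is a root of g(x) = (x + 11)^3 - 463 = x^3 + 33x^2 + 363x + 868. Since g(x) = h(x + 11) where h(x) = x^3 - 463, and h is irreducible over Q (because 463 is not a perfect cube, so h has no rational root, and a monic cubic with no rational root is irreducible), g is also irreducible (irreducibility is preserved under the substitution x → x + 11). Hence m_α(x) = x^3 + 33x^2 + 363x + 868.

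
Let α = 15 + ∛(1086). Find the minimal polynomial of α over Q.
m_α(x) = x^3 - 45x^2 + 675x - 4461

Set β = α - 15 = ∛(1086), so β^3 = 1086. Then (α - 15)^3 - 1086 = 0, i.e. α is a root of g(x) = (x - 15)^3 - 1086 = x^3 - 45x^2 + 675x - 4461. Since g(x) = h(x - 15) where h(x) = x^3 - 1086, and h is irreducible over Q (because 1086 is not a perfect cube, so h has no rational root, and a monic cubic with no rational root is irreducible), g is also irreducible (irreducibility is preserved under the substitution x → x - 15). Hence m_α(x) = x^3 - 45x^2 + 675x - 4461.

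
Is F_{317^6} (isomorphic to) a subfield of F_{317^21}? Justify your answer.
No: F_{317^6} is not a subfield of F_{317^21}

F_{p^m} embeds in F_{p^n} iff m | n. Here 6 ∤ 21 (since 21 = 3·6 + 3 with remainder 3 ≠ 0), so F_{317^6} is not a subfield of F_{317^21}. Equivalently: if it were, the tower law would give 6 = [F_{317^6}:F_317] dividing [F_{317^21}:F_317] = 21, contradiction.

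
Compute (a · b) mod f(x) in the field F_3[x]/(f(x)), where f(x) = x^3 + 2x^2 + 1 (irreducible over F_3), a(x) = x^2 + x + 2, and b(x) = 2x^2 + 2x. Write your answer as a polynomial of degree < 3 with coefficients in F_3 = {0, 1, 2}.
a · b ≡ 2x (mod f(x))

Multiply in F_3[x]: a(x)·b(x) = (x^2 + x + 2)·(2x^2 + 2x) = 2x^4 + x^3 + x. This has degree ≥ 3, so divide by f(x) over F_3: 2x^4 + x^3 + x = (2x)·(x^3 + 2x^2 + 1) + (2x). Hence a·b ≡ 2x (mod f). (F_3[x]/(f) is a field with 3^3 = 27 elements since f is irreducible of degree 3.)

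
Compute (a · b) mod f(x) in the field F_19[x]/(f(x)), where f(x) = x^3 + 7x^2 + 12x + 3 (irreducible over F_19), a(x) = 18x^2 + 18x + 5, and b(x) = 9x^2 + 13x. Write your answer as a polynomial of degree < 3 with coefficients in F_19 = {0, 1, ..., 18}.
a · b ≡ 5x^2 + 18x + 10 (mod f(x))

Multiply in F_19[x]: a(x)·b(x) = (18x^2 + 18x + 5)·(9x^2 + 13x) = 10x^4 + 16x^3 + 13x^2 + 8x. This has degree ≥ 3, so divide by f(x) over F_19: 10x^4 + 16x^3 + 13x^2 + 8x = (10x + 3)·(x^3 + 7x^2 + 12x + 3) + (5x^2 + 18x + 10). Hence a·b ≡ 5x^2 + 18x + 10 (mod f). (F_19[x]/(f) is a field with 19^3 = 6859 elements since f is irreducible of degree 3.)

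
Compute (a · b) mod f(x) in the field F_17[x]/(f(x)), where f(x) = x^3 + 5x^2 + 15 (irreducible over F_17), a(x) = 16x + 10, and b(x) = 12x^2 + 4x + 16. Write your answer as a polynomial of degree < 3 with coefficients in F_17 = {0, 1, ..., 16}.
a · b ≡ 6x^2 + 7x (mod f(x))

Multiply in F_17[x]: a(x)·b(x) = (16x + 10)·(12x^2 + 4x + 16) = 5x^3 + 14x^2 + 7x + 7. This has degree ≥ 3, so divide by f(x) over F_17: 5x^3 + 14x^2 + 7x + 7 = (5)·(x^3 + 5x^2 + 15) + (6x^2 + 7x). Hence a·b ≡ 6x^2 + 7x (mod f). (F_17[x]/(f) is a field with 17^3 = 4913 elements since f is irreducible of degree 3.)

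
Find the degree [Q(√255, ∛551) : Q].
[Q(√255, ∛551) : Q] = 6

Let L = Q(√255, ∛551). Since Q(√255) ⊂ L and [Q(√255):Q] = 2, the tower law gives 2 | [L:Q]. Likewise Q(∛551) ⊂ L with [Q(∛551):Q] = 3 (because 551 is not a perfect cube), so 3 | [L:Q]. As gcd(2,3) = 1, [L:Q] is divisible by 6. Conversely L is generated over Q by √255 and ∛551, so [L:Q] ≤ 2·3 = 6. Therefore [Q(√255, ∛551) : Q] = 6.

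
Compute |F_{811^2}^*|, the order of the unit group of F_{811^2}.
|F_{811^2}^*| = 657720

F_{811^2} has 811^2 = 657721 elements; its multiplicative group consists of all nonzero elements, so |F_{811^2}^*| = 657721 - 1 = 657720. (It is cyclic since any finite subgroup of the multiplicative group of a field is cyclic.)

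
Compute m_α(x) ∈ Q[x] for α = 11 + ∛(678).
m_α(x) = x^3 - 33x^2 + 363x - 2009

Set β = α - 11 = ∛(678), so β^3 = 678. Then (α - 11)^3 - 678 = 0, i.e. α is a root of g(x) = (x - 11)^3 - 678 = x^3 - 33x^2 + 363x - 2009. Since g(x) = h(x - 11) where h(x) = x^3 - 678, and h is irreducible over Q (because 678 is not a perfect cube, so h has no rational root, and a monic cubic with no rational root is irreducible), g is also irreducible (irreducibility is preserved under the substitution x → x - 11). Hence m_α(x) = x^3 - 33x^2 + 363x - 2009.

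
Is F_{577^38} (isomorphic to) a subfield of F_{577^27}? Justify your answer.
No: F_{577^38} is not a subfield of F_{577^27}

F_{p^m} embeds in F_{p^n} iff m | n. Here 38 ∤ 27 (since 27 = 0·38 + 27 with remainder 27 ≠ 0), so F_{577^38} is not a subfield of F_{577^27}. Equivalently: if it were, the tower law would give 38 = [F_{577^38}:F_577] dividing [F_{577^27}:F_577] = 27, contradiction.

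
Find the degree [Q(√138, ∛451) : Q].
[Q(√138, ∛451) : Q] = 6

Let L = Q(√138, ∛451). Since Q(√138) ⊂ L and [Q(√138):Q] = 2, the tower law gives 2 | [L:Q]. Likewise Q(∛451) ⊂ L with [Q(∛451):Q] = 3 (because 451 is not a perfect cube), so 3 | [L:Q]. As gcd(2,3) = 1, [L:Q] is divisible by 6. Conversely L is generated over Q by √138 and ∛451, so [L:Q] ≤ 2·3 = 6. Therefore [Q(√138, ∛451) : Q] = 6.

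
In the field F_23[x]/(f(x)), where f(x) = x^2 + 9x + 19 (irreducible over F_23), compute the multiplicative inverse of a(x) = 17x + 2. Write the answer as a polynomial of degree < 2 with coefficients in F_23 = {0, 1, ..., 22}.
a(x)^(-1) ≡ 7x + 4 (mod f(x))

Since f is irreducible over F_23, F_23[x]/(f) is a field and a(x) ≠ 0 has an inverse. Apply the extended Euclidean algorithm to f(x) and a(x) in F_23[x]: f(x) = (19x + 1)·a(x) + (17). The last nonzero remainder is the constant 17 = gcd(f, a) in F_23. Back-substituting through the division chain expresses 17 = s(x)·a(x) + t(x)·f(x) with s(x) ≡ 4x + 22 (mod f), so (4x + 22)·a(x) ≡ 17 (mod f). Multiplying by 17^(-1) ≡ 19 in F_23 gives a(x)^(-1) ≡ 19·(4x + 22) ≡ 7x + 4 (mod f). Check: (17x + 2)·(7x + 4) = 4x^2 + 13x + 8 ≡ 1 (mod x^2 + 9x + 19).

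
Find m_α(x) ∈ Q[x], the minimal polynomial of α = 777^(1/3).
m_α(x) = x^3 - 777

α satisfies α^3 = 777, so x^3 - 777 annihilates α. By the rational root test, a rational root p/q (in lowest terms) of x^3 - 777 would satisfy p^3 = 777 q^3, forcing q = 1 and p^3 = 777; but 777 is not a perfect cube, contradiction. A monic cubic over Q with no rational root is irreducible (any nontrivial factorization would include a linear factor). Hence x^3 - 777 is the minimal polynomial of α, and in particular [Q(α):Q] = 3.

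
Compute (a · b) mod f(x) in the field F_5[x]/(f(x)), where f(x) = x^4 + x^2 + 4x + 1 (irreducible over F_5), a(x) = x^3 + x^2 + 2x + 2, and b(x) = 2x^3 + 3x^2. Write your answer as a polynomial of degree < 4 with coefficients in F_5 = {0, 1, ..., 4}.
a · b ≡ 2x^3 + 4x^2 (mod f(x))

Multiply in F_5[x]: a(x)·b(x) = (x^3 + x^2 + 2x + 2)·(2x^3 + 3x^2) = 2x^6 + 2x^4 + x^2. This has degree ≥ 4, so divide by f(x) over F_5: 2x^6 + 2x^4 + x^2 = (2x^2)·(x^4 + x^2 + 4x + 1) + (2x^3 + 4x^2). Hence a·b ≡ 2x^3 + 4x^2 (mod f). (F_5[x]/(f) is a field with 5^4 = 625 elements since f is irreducible of degree 4.)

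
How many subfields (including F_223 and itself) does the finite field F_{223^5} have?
F_{223^5} has 2 subfields

The subfields of F_{p^n} are exactly the fields F_{p^d} for d | n (each is the fixed field of the unique index-d subgroup of Gal(F_{p^n}/F_p) ≅ Z/nZ). The divisors of n = 5 are {1, 5}, giving 2 subfields: F_{223^1}, F_{223^5}.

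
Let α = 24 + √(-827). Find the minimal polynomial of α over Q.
m_α(x) = x^2 - 48x + 1403

From α - 24 = √(-827), squaring gives (α - 24)^2 = -827, i.e. α^2 - 48α + 576 = -827, so α^2 - 48α + 1403 = 0. The discriminant of x^2 - 48x + 1403 is (-48)^2 - 4·(1403) = 2304 - 5612 = -3308, and 4·(-827) is not a perfect square in Q since -827 is squarefree and ≠ 1. Hence x^2 - 48x + 1403 is irreducible over Q and is the minimal polynomial of α.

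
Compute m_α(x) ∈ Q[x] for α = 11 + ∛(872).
m_α(x) = x^3 - 33x^2 + 363x - 2203

Set β = α - 11 = ∛(872), so β^3 = 872. Then (α - 11)^3 - 872 = 0, i.e. α is a root of g(x) = (x - 11)^3 - 872 = x^3 - 33x^2 + 363x - 2203. Since g(x) = h(x - 11) where h(x) = x^3 - 872, and h is irreducible over Q (because 872 is not a perfect cube, so h has no rational root, and a monic cubic with no rational root is irreducible), g is also irreducible (irreducibility is preserved under the substitution x → x - 11). Hence m_α(x) = x^3 - 33x^2 + 363x - 2203.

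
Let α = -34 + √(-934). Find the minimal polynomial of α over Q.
m_α(x) = x^2 + 68x + 2090

From α + 34 = √(-934), squaring gives (α + 34)^2 = -934, i.e. α^2 + 68α + 1156 = -934, so α^2 + 68α + 2090 = 0. The discriminant of x^2 + 68x + 2090 is (68)^2 - 4·(2090) = 4624 - 8360 = -3736, and 4·(-934) is not a perfect square in Q since -934 is squarefree and ≠ 1. Hence x^2 + 68x + 2090 is irreducible over Q and is the minimal polynomial of α.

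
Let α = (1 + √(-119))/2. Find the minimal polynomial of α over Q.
m_α(x) = x^2 - x + 30

From 2α - 1 = √(-119), squaring gives (2α - 1)^2 = -119, i.e. 4α^2 - 4α + 1 = -119, so α^2 - α + (1 + 119)/4 = 0. Since -119 ≡ 1 (mod 4), (1 + 119)/4 = 30 ∈ Z. The polynomial x^2 - x + 30 has discriminant 1 - 4·(30) = -119, which is not a perfect square in Q (d = -119 is squarefree and ≠ 1), so x^2 - x + 30 is irreducible over Q. It is the minimal polynomial of α.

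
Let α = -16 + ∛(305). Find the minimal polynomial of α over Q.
m_α(x) = x^3 + 48x^2 + 768x + 3791

Set β = α + 16 = ∛(305), so β^3 = 305. Then (α + 16)^3 - 305 = 0, i.e. α is a root of g(x) = (x + 16)^3 - 305 = x^3 + 48x^2 + 768x + 3791. Since g(x) = h(x + 16) where h(x) = x^3 - 305, and h is irreducible over Q (because 305 is not a perfect cube, so h has no rational root, and a monic cubic with no rational root is irreducible), g is also irreducible (irreducibility is preserved under the substitution x → x + 16). Hence m_α(x) = x^3 + 48x^2 + 768x + 3791.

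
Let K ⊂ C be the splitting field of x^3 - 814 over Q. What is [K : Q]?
[K : Q] = 6

The roots of x^3 - 814 are ∛814, ω∛814, ω^2∛814 where ω = e^(2πi/3) is a primitive cube root of unity, so K = Q(∛814, ω). Now [Q(∛814):Q] = 3 (since 814 is not a perfect cube, x^3 - 814 is irreducible) and [Q(ω):Q] = 2. Both 2 and 3 divide [K:Q], and [K:Q] ≤ 3·2 = 6, so [K:Q] = 6. (Equivalently: Q(∛814) ⊂ R but ω ∉ R, so [K : Q(∛814)] = 2.)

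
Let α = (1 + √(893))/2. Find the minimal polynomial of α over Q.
m_α(x) = x^2 - x - 223

From 2α - 1 = √(893), squaring gives (2α - 1)^2 = 893, i.e. 4α^2 - 4α + 1 = 893, so α^2 - α + (1 - 893)/4 = 0. Since 893 ≡ 1 (mod 4), (1 - 893)/4 = -223 ∈ Z. The polynomial x^2 - x - 223 has discriminant 1 - 4·(-223) = 893, which is not a perfect square in Q (d = 893 is squarefree and ≠ 1), so x^2 - x - 223 is irreducible over Q. It is the minimal polynomial of α.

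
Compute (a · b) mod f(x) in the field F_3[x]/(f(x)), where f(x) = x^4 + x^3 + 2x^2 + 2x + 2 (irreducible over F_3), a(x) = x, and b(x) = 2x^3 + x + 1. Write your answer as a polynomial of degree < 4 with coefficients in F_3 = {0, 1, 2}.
a · b ≡ x^3 + 2 (mod f(x))

Multiply in F_3[x]: a(x)·b(x) = (x)·(2x^3 + x + 1) = 2x^4 + x^2 + x. This has degree ≥ 4, so divide by f(x) over F_3: 2x^4 + x^2 + x = (2)·(x^4 + x^3 + 2x^2 + 2x + 2) + (x^3 + 2). Hence a·b ≡ x^3 + 2 (mod f). (F_3[x]/(f) is a field with 3^4 = 81 elements since f is irreducible of degree 4.)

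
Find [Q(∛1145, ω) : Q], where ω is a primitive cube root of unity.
[Q(∛1145, ω) : Q] = 6

[Q(∛1145):Q] = 3 (min poly x^3 - 1145, irreducible since 1145 is not a perfect cube). [Q(ω):Q] = 2 (min poly x^2 + x + 1). Since Q(∛1145) ⊂ R and ω ∉ R, we have ω ∉ Q(∛1145), so x^2 + x + 1 remains irreducible over Q(∛1145) and [Q(∛1145, ω) : Q(∛1145)] = 2. By the tower law, [Q(∛1145, ω) : Q] = 3 · 2 = 6. (In fact Q(∛1145, ω) is the splitting field of x^3 - 1145 over Q.)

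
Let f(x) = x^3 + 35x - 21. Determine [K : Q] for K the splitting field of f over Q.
[K : Q] = 6

By the rational root test, any rational root of the monic integer polynomial f(x) = x^3 + 35x - 21 must be an integer dividing the constant term -21, i.e. one of ±{1, 3, 7, 21}. Evaluating: f(1) = 15, f(-1) = -57, f(3) = 111, f(-3) = -153, f(7) = 567, f(-7) = -609, f(21) = 9975, f(-21) = -10017; none is 0, so f has no rational root and is therefore irreducible over Q (a cubic with no linear factor over a field is irreducible). For an irreducible cubic, the Galois group is A_3 or S_3 according as the discriminant disc(f) = -4a^3 - 27b^2 = -4·(35)^3 - 27·(-21)^2 = -183407 is or is not a square in Q. Here disc(f) = -183407 is not a perfect square in Q, so the Galois group of f over Q is not contained in A_3 and must be all of S_3. The splitting field has degree |S_3| = 6 over Q, so [K : Q] = 6.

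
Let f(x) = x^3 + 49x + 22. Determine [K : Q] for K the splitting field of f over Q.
[K : Q] = 6

By the rational root test, any rational root of the monic integer polynomial f(x) = x^3 + 49x + 22 must be an integer dividing the constant term 22, i.e. one of ±{1, 2, 11, 22}. Evaluating: f(1) = 72, f(-1) = -28, f(2) = 128, f(-2) = -84, f(11) = 1892, f(-11) = -1848, f(22) = 11748, f(-22) = -11704; none is 0, so f has no rational root and is therefore irreducible over Q (a cubic with no linear factor over a field is irreducible). For an irreducible cubic, the Galois group is A_3 or S_3 according as the discriminant disc(f) = -4a^3 - 27b^2 = -4·(49)^3 - 27·(22)^2 = -483664 is or is not a square in Q. Here disc(f) = -483664 is not a perfect square in Q, so the Galois group of f over Q is not contained in A_3 and must be all of S_3. The splitting field has degree |S_3| = 6 over Q, so [K : Q] = 6.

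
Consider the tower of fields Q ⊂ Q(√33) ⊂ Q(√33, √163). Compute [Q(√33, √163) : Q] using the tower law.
[Q(√33, √163) : Q] = 4

[Q(√33):Q] = 2 (min poly x^2 - 33, irreducible since 33 is squarefree > 1). For the top step, suppose √163 ∈ Q(√33), say √163 = c + d√33 with c, d ∈ Q. Squaring: 163 = c^2 + 33d^2 + 2cd√33. Since √33 ∉ Q this forces 2cd = 0. If d = 0 then √163 = c ∈ Q, contradicting 163 squarefree > 1. If c = 0 then 163 = 33d^2, so 33·163 = (33d)^2 is a perfect square in Q — but 33·163 = 5379 is not a perfect square (since 33 and 163 are distinct squarefree integers). Contradiction. Hence √163 ∉ Q(√33), so x^2 - 163 stays irreducible over Q(√33) and [Q(√33, √163) : Q(√33)] = 2. By the tower law, [Q(√33, √163) : Q] = 2 · 2 = 4.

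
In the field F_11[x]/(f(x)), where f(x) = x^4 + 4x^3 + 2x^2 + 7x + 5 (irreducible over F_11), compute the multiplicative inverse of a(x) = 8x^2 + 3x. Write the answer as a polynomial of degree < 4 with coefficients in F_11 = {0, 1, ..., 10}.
a(x)^(-1) ≡ 3x^3 + 7x^2 + 3x + 8 (mod f(x))

Since f is irreducible over F_11, F_11[x]/(f) is a field and a(x) ≠ 0 has an inverse. Apply the extended Euclidean algorithm to f(x) and a(x) in F_11[x]: f(x) = (7x^2 + 2x + 5)·a(x) + (3x + 5);  a(x) = (10x + 10)·(3x + 5) + (5). The last nonzero remainder is the constant 5 = gcd(f, a) in F_11. Back-substituting through the division chain expresses 5 = s(x)·a(x) + t(x)·f(x) with s(x) ≡ 4x^3 + 2x^2 + 4x + 7 (mod f), so (4x^3 + 2x^2 + 4x + 7)·a(x) ≡ 5 (mod f). Multiplying by 5^(-1) ≡ 9 in F_11 gives a(x)^(-1) ≡ 9·(4x^3 + 2x^2 + 4x + 7) ≡ 3x^3 + 7x^2 + 3x + 8 (mod f). Check: (8x^2 + 3x)·(3x^3 + 7x^2 + 3x + 8) = 2x^5 + 10x^4 + x^3 + 7x^2 + 2x ≡ 1 (mod x^4 + 4x^3 + 2x^2 + 7x + 5).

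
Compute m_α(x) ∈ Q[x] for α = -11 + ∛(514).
m_α(x) = x^3 + 33x^2 + 363x + 817

Set β = α + 11 = ∛(514), so β^3 = 514. Then (α + 11)^3 - 514 = 0, i.e. α is a root of g(x) = (x + 11)^3 - 514 = x^3 + 33x^2 + 363x + 817. Since g(x) = h(x + 11) where h(x) = x^3 - 514, and h is irreducible over Q (because 514 is not a perfect cube, so h has no rational root, and a monic cubic with no rational root is irreducible), g is also irreducible (irreducibility is preserved under the substitution x → x + 11). Hence m_α(x) = x^3 + 33x^2 + 363x + 817.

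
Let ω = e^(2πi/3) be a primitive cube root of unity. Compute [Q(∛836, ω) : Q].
[Q(∛836, ω) : Q] = 6

[Q(∛836):Q] = 3 (min poly x^3 - 836, irreducible since 836 is not a perfect cube). [Q(ω):Q] = 2 (min poly x^2 + x + 1). Since Q(∛836) ⊂ R and ω ∉ R, we have ω ∉ Q(∛836), so x^2 + x + 1 remains irreducible over Q(∛836) and [Q(∛836, ω) : Q(∛836)] = 2. By the tower law, [Q(∛836, ω) : Q] = 3 · 2 = 6. (In fact Q(∛836, ω) is the splitting field of x^3 - 836 over Q.)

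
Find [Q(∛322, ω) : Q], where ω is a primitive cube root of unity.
[Q(∛322, ω) : Q] = 6

[Q(∛322):Q] = 3 (min poly x^3 - 322, irreducible since 322 is not a perfect cube). [Q(ω):Q] = 2 (min poly x^2 + x + 1). Since Q(∛322) ⊂ R and ω ∉ R, we have ω ∉ Q(∛322), so x^2 + x + 1 remains irreducible over Q(∛322) and [Q(∛322, ω) : Q(∛322)] = 2. By the tower law, [Q(∛322, ω) : Q] = 3 · 2 = 6. (In fact Q(∛322, ω) is the splitting field of x^3 - 322 over Q.)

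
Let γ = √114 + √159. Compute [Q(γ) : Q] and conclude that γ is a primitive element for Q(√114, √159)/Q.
[Q(γ) : Q] = 4 (equivalently, Q(γ) = Q(√114, √159))

Obviously Q(γ) ⊆ Q(√114, √159), and [Q(√114, √159):Q] = 4 (since 114, 159 are distinct squarefree integers > 1 with 18126 not a perfect square). To show equality we compute the minimal polynomial of γ. From γ = √114 + √159: γ^2 = 114 + 2√(18126) + 159 = 273 + 2√(18126), so γ^2 - 273 = 2√(18126); squaring, (γ^2 - 273)^2 = 4·18126, i.e. γ^4 - 546γ^2 + 74529 - 72504 = 0, i.e. γ^4 - 546γ^2 + 2025 = 0. So γ is a root of x^4 - 546x^2 + 2025. This polynomial is irreducible over Q: it has no rational root (each ±√114 ± √159 is irrational), and any factorization into two quadratics over Q would force √(18126) ∈ Q (pairing opposite roots) or √114, √159 ∈ Q (other pairings), all impossible. Hence [Q(γ):Q] = 4 = [Q(√114, √159):Q], so Q(γ) = Q(√114, √159).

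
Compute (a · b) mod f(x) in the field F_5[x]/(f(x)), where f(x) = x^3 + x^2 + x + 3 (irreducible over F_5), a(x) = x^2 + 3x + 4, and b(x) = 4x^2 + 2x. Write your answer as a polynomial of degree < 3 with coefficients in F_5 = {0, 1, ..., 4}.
a · b ≡ 3x^2 + x (mod f(x))

Multiply in F_5[x]: a(x)·b(x) = (x^2 + 3x + 4)·(4x^2 + 2x) = 4x^4 + 4x^3 + 2x^2 + 3x. This has degree ≥ 3, so divide by f(x) over F_5: 4x^4 + 4x^3 + 2x^2 + 3x = (4x)·(x^3 + x^2 + x + 3) + (3x^2 + x). Hence a·b ≡ 3x^2 + x (mod f). (F_5[x]/(f) is a field with 5^3 = 125 elements since f is irreducible of degree 3.)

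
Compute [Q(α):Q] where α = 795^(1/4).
[Q(α):Q] = 4

α is a root of x^4 - 795. By Eisenstein's criterion at the prime p = 3 (which divides the constant term 795 but p^2 = 9 does not, since 795 is squarefree), x^4 - 795 is irreducible over Q. Hence [Q(α):Q] = 4.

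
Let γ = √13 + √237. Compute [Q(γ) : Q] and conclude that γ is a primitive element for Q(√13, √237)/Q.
[Q(γ) : Q] = 4 (equivalently, Q(γ) = Q(√13, √237))

Obviously Q(γ) ⊆ Q(√13, √237), and [Q(√13, √237):Q] = 4 (since 13, 237 are distinct squarefree integers > 1 with 3081 not a perfect square). To show equality we compute the minimal polynomial of γ. From γ = √13 + √237: γ^2 = 13 + 2√(3081) + 237 = 250 + 2√(3081), so γ^2 - 250 = 2√(3081); squaring, (γ^2 - 250)^2 = 4·3081, i.e. γ^4 - 500γ^2 + 62500 - 12324 = 0, i.e. γ^4 - 500γ^2 + 50176 = 0. So γ is a root of x^4 - 500x^2 + 50176. This polynomial is irreducible over Q: it has no rational root (each ±√13 ± √237 is irrational), and any factorization into two quadratics over Q would force √(3081) ∈ Q (pairing opposite roots) or √13, √237 ∈ Q (other pairings), all impossible. Hence [Q(γ):Q] = 4 = [Q(√13, √237):Q], so Q(γ) = Q(√13, √237).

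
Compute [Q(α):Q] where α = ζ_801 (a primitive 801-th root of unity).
[Q(α):Q] = 528

The minimal polynomial of ζ_801 over Q is the 801-th cyclotomic polynomial Φ_801(x), which is irreducible over Q and has degree φ(801) = 528. Hence [Q(α):Q] = φ(801) = 528.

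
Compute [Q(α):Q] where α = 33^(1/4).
[Q(α):Q] = 4

α is a root of x^4 - 33. By Eisenstein's criterion at the prime p = 3 (which divides the constant term 33 but p^2 = 9 does not, since 33 is squarefree), x^4 - 33 is irreducible over Q. Hence [Q(α):Q] = 4.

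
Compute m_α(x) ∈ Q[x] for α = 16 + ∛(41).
m_α(x) = x^3 - 48x^2 + 768x - 4137

Set β = α - 16 = ∛(41), so β^3 = 41. Then (α - 16)^3 - 41 = 0, i.e. α is a root of g(x) = (x - 16)^3 - 41 = x^3 - 48x^2 + 768x - 4137. Since g(x) = h(x - 16) where h(x) = x^3 - 41, and h is irreducible over Q (because 41 is not a perfect cube, so h has no rational root, and a monic cubic with no rational root is irreducible), g is also irreducible (irreducibility is preserved under the substitution x → x - 16). Hence m_α(x) = x^3 - 48x^2 + 768x - 4137.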